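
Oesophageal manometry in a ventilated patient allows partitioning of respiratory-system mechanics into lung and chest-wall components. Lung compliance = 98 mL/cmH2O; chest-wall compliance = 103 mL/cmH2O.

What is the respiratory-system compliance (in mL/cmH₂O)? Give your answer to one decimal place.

50.2

Lung and chest wall are elastances in series: 1/Crs = 1/CL + 1/Ccw.
1/Crs = 1/98 + 1/103 = 0.01991.
Crs = 50.226 mL/cmH2O.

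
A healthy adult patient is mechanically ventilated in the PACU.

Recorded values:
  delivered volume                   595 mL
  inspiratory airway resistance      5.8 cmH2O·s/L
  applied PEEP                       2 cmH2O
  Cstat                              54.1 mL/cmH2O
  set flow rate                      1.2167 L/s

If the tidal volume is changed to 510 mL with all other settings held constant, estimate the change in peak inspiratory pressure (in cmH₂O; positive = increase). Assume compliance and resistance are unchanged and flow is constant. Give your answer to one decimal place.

-1.6

PIP = Vt/C + R·V̇ + PEEP (constant-flow equation of motion).
Only the elastic term changes: ΔPIP = ΔVt / C = (510 − 595) / 54.1 = -1.571 cmH2O.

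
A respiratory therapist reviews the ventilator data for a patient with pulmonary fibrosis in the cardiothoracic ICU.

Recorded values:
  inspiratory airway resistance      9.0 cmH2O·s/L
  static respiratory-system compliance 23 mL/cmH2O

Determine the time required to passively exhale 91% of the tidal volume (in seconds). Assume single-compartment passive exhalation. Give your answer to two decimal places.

0.50

τ = R × C = 9.0 × 23 mL/cmH2O = 9.0 × 0.023 L/cmH2O = 0.207 s.
Exhaled fraction f = 1 − e^(−t/τ) → t = −τ·ln(1 − f) = −0.207·ln(0.09) = 0.4984 s.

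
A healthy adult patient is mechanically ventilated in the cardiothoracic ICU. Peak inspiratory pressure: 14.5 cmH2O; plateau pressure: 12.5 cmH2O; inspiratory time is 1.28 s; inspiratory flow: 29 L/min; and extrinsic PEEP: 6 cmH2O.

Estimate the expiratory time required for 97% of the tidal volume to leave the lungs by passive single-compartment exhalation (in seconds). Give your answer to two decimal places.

1.38

Flow: 29 L/min ÷ 60 = 0.4833 L/s.
Vt = flow × Ti = 0.4833 L/s × 1.28 s × 1000 mL/L = 618.62 mL.
R = (PIP − Pplat)/V̇ = (14.5 − 12.5) / 0.4833 = 2.0/0.4833 = 4.138 cmH2O·s/L.
C = Vt/(Pplat − PEEP) = 618.62 / (12.5 − 6) = 618.62/6.5 = 95.172 mL/cmH2O.
τ = R × C = 4.138 × 0.09517 L/cmH2O = 0.3938 s.
t = −τ·ln(1 − 0.97) = −0.3938·ln(0.03) = 1.381 s.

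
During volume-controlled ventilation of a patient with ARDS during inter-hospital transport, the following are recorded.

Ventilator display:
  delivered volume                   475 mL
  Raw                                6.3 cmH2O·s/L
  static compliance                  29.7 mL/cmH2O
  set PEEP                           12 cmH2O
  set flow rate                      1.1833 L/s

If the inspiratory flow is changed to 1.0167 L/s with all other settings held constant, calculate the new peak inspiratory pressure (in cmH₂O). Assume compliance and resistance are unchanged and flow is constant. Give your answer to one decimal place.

PIP = Vt/C + R·V̇ + PEEP (constant-flow equation of motion).
Only the resistive term changes: ΔPIP = R × ΔV̇ = 6.3 × (1.0167 − 1.1833) = 6.3 × -0.1666 = -1.05 cmH2O.
Original PIP = 475/29.7 + 6.3×1.1833 + 12 = 35.448 cmH2O; new PIP = 35.448 + (-1.05) = 34.398 cmH2O.

34.4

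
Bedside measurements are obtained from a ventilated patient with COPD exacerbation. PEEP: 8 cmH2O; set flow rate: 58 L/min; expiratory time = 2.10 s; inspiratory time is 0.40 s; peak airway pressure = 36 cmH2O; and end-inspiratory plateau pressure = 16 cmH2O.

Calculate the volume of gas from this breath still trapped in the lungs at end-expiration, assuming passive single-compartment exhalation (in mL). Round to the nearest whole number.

Flow: 58 L/min ÷ 60 = 0.9667 L/s.
Vt = flow × Ti = 0.9667 L/s × 0.40 s × 1000 mL/L = 386.68 mL.
R = (PIP − Pplat)/V̇ = (36 − 16) / 0.9667 = 20.0/0.9667 = 20.689 cmH2O·s/L.
C = Vt/(Pplat − PEEP) = 386.68 / (16 − 8) = 386.68/8.0 = 48.335 mL/cmH2O.
τ = R × C = 20.689 × 0.04834 L/cmH2O = 1.0 s.
Fraction remaining = e^(−Te/τ) = e^(−2.10/1.0) = 0.1225.
Trapped volume = 386.68 × 0.1225 = 47.368 mL.

47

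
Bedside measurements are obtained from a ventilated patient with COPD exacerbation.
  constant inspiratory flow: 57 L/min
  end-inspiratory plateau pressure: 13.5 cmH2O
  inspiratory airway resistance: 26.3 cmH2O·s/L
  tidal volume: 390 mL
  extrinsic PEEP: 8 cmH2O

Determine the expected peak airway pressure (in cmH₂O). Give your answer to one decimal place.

Flow: 57 L/min ÷ 60 = 0.95 L/s.
PIP = Pplat + Raw × flow = 13.5 + 26.3 × 0.95 = 13.5 + 24.985 = 38.485 cmH2O.

38.5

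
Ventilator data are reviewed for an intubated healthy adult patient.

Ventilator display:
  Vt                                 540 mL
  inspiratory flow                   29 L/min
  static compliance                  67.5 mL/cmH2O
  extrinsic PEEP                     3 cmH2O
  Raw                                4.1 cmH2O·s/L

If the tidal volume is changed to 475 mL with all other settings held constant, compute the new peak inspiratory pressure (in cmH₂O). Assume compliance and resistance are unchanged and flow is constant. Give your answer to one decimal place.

Flow: 29 L/min ÷ 60 = 0.4833 L/s.
PIP = Vt/C + R·V̇ + PEEP (constant-flow equation of motion).
Only the elastic term changes: ΔPIP = ΔVt / C = (475 − 540) / 67.5 = -0.963 cmH2O.
Original PIP = 540/67.5 + 4.1×0.4833 + 3 = 12.982 cmH2O; new PIP = 12.982 + (-0.963) = 12.019 cmH2O.

12.0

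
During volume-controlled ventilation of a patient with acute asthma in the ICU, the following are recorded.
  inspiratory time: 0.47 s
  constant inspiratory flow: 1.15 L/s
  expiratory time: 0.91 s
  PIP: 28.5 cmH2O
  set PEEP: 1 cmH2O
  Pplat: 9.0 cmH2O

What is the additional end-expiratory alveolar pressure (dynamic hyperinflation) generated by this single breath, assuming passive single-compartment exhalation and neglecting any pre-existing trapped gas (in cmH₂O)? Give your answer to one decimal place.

3.6

Vt = flow × Ti = 1.15 L/s × 0.47 s × 1000 mL/L = 540.5 mL.
R = (PIP − Pplat)/V̇ = (28.5 − 9.0) / 1.15 = 19.5/1.15 = 16.957 cmH2O·s/L.
C = Vt/(Pplat − PEEP) = 540.5 / (9.0 − 1) = 540.5/8.0 = 67.563 mL/cmH2O.
τ = R × C = 16.957 × 0.06756 L/cmH2O = 1.146 s.
Fraction remaining = e^(−Te/τ) = e^(−0.91/1.146) = 0.452; trapped volume = 540.5 × 0.452 = 244.31 mL.
Additional alveolar pressure from trapping ≈ V_trapped / C = 244.31 / 67.563 = 3.616 cmH2O.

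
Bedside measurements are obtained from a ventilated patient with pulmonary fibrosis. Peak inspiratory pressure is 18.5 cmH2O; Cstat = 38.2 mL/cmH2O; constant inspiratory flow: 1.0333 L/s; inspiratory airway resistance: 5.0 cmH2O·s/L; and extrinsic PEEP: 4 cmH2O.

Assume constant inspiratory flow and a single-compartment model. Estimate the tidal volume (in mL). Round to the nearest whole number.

Equation of motion (constant flow): PIP = Vt/C + R·V̇ + PEEP.
Vt/C = PIP − R·V̇ − PEEP = 18.5 − 5.167 − 4 = 9.333 cmH2O.
Vt = C × 9.333 = 38.2 × 9.333 = 356.52 mL.

357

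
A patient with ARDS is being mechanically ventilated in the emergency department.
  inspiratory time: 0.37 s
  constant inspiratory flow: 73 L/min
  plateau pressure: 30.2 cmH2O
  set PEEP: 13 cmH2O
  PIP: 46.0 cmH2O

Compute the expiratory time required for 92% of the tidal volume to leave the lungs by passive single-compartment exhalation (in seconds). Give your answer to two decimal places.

0.86

Flow: 73 L/min ÷ 60 = 1.2167 L/s.
Vt = flow × Ti = 1.2167 L/s × 0.37 s × 1000 mL/L = 450.18 mL.
R = (PIP − Pplat)/V̇ = (46.0 − 30.2) / 1.2167 = 15.8/1.2167 = 12.986 cmH2O·s/L.
C = Vt/(Pplat − PEEP) = 450.18 / (30.2 − 13) = 450.18/17.2 = 26.173 mL/cmH2O.
τ = R × C = 12.986 × 0.02617 L/cmH2O = 0.3398 s.
t = −τ·ln(1 − 0.92) = −0.3398·ln(0.08) = 0.8582 s.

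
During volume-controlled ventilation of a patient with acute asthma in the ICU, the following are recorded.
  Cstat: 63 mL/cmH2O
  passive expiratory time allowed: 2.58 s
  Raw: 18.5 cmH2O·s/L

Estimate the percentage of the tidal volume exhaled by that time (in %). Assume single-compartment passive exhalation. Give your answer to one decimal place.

τ = R × C = 18.5 × 63 mL/cmH2O = 18.5 × 0.063 L/cmH2O = 1.166 s.
Passive exhalation: V(t)/V₀ = e^(−t/τ) = e^(−2.58/1.166) = 0.1094.
Fraction exhaled = 1 − 0.1094 = 0.8906 → 89.06%.

89.1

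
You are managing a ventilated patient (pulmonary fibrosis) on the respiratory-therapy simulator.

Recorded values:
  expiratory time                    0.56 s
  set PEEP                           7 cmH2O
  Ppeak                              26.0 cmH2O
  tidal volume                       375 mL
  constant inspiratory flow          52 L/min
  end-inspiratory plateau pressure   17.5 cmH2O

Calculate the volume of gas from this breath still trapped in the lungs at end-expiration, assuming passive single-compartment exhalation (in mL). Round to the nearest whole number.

76

Flow: 52 L/min ÷ 60 = 0.8667 L/s.
R = (PIP − Pplat)/V̇ = (26.0 − 17.5) / 0.8667 = 8.5/0.8667 = 9.807 cmH2O·s/L.
C = Vt/(Pplat − PEEP) = 375.0 / (17.5 − 7) = 375.0/10.5 = 35.714 mL/cmH2O.
τ = R × C = 9.807 × 0.03571 L/cmH2O = 0.3502 s.
Fraction remaining = e^(−Te/τ) = e^(−0.56/0.3502) = 0.2021.
Trapped volume = 375.0 × 0.2021 = 75.788 mL.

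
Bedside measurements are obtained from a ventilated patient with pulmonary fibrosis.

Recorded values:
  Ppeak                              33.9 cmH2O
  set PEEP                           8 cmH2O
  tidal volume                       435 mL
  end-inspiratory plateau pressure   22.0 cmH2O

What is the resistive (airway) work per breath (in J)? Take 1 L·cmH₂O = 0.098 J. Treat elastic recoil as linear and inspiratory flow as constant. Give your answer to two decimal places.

With constant inspiratory flow the resistive pressure is constant at PIP − Pplat = 33.9 − 22.0 = 11.9 cmH2O, so resistive work = 11.9 × 0.435 = 5.177 L·cmH2O.
× 0.098 J/(L·cmH2O) → 0.5073 J.

0.51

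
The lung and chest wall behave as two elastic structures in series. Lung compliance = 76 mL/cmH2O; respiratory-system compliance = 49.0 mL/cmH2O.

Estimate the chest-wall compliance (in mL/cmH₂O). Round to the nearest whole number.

1/Ccw = 1/Crs − 1/CL.
1/Ccw = 1/49.0 − 1/76 = 0.00725.
Ccw = 137.93 mL/cmH2O.

138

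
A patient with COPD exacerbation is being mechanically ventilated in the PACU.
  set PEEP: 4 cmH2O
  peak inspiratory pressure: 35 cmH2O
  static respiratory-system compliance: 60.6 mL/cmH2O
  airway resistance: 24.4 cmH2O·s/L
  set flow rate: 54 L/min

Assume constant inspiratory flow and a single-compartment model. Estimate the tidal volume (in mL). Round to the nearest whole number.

Flow: 54 L/min ÷ 60 = 0.9 L/s.
Equation of motion (constant flow): PIP = Vt/C + R·V̇ + PEEP.
Vt/C = PIP − R·V̇ − PEEP = 35 − 21.96 − 4 = 9.04 cmH2O.
Vt = C × 9.04 = 60.6 × 9.04 = 547.82 mL.

548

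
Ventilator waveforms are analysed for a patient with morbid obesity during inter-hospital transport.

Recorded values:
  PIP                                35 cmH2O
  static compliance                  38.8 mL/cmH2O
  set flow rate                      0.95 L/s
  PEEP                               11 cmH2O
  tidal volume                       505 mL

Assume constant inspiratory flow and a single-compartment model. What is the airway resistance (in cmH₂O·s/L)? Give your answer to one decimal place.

Equation of motion (constant flow): PIP = Vt/C + R·V̇ + PEEP.
R·V̇ = PIP − Vt/C − PEEP = 35 − 505/38.8 − 11 = 35 − 13.015 − 11 = 10.985 cmH2O.
R = 10.985 / 0.95 = 11.563 cmH2O·s/L.

11.6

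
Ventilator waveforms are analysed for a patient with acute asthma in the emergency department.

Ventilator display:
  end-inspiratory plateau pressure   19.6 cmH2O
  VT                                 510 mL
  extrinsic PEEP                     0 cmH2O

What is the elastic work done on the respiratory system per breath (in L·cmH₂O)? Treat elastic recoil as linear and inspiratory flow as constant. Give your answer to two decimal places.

Elastic work ≈ ½ × (Pplat − PEEP) × Vt = 0.5 × (19.6 − 0) × 0.510 L = 0.5 × 19.6 × 0.510 = 4.998 L·cmH2O.

5.00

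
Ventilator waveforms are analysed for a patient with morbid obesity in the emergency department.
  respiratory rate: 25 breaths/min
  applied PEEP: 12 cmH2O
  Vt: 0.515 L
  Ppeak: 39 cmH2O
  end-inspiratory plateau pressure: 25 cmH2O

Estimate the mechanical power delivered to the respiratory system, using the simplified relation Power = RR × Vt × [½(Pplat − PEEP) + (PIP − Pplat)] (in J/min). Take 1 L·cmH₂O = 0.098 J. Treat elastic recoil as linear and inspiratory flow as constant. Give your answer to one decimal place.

25.9

Per-breath work = Vt × [½(Pplat−PEEP) + (PIP−Pplat)] = 0.515 × [0.5×13.0 + 14.0] = 0.515 × 20.5 = 10.558 L·cmH2O.
Power = 25 × 10.558 = 263.95 L·cmH2O/min.
× 0.098 J/(L·cmH2O) → 25.867 J/min.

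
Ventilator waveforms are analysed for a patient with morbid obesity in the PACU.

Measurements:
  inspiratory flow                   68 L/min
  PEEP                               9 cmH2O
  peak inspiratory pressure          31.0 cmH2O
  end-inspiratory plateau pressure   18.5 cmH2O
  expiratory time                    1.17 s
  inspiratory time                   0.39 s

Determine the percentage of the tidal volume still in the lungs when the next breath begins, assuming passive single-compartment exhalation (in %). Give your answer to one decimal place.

Flow: 68 L/min ÷ 60 = 1.1333 L/s.
Vt = flow × Ti = 1.1333 L/s × 0.39 s × 1000 mL/L = 441.99 mL.
R = (PIP − Pplat)/V̇ = (31.0 − 18.5) / 1.1333 = 12.5/1.1333 = 11.03 cmH2O·s/L.
C = Vt/(Pplat − PEEP) = 441.99 / (18.5 − 9) = 441.99/9.5 = 46.525 mL/cmH2O.
τ = R × C = 11.03 × 0.04653 L/cmH2O = 0.5132 s.
Fraction remaining at end-expiration = e^(−Te/τ) = e^(−1.17/0.5132) = 0.1023 → 10.23%.

10.2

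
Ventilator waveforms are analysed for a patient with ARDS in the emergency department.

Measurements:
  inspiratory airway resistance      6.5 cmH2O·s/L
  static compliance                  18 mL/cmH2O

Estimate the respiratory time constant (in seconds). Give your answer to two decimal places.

0.12

τ = R × C = 6.5 × 18 mL/cmH2O = 6.5 × 0.018 L/cmH2O = 0.117 s.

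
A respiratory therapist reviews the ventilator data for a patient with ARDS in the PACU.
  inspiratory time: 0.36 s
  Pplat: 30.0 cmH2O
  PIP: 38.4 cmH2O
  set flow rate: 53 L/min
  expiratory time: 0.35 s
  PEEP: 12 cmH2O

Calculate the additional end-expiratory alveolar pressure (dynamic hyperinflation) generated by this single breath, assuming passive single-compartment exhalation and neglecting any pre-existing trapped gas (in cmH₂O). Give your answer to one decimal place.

2.2

Flow: 53 L/min ÷ 60 = 0.8833 L/s.
Vt = flow × Ti = 0.8833 L/s × 0.36 s × 1000 mL/L = 317.99 mL.
R = (PIP − Pplat)/V̇ = (38.4 − 30.0) / 0.8833 = 8.4/0.8833 = 9.51 cmH2O·s/L.
C = Vt/(Pplat − PEEP) = 317.99 / (30.0 − 12) = 317.99/18.0 = 17.666 mL/cmH2O.
τ = R × C = 9.51 × 0.01767 L/cmH2O = 0.168 s.
Fraction remaining = e^(−Te/τ) = e^(−0.35/0.168) = 0.1245; trapped volume = 317.99 × 0.1245 = 39.59 mL.
Additional alveolar pressure from trapping ≈ V_trapped / C = 39.59 / 17.666 = 2.241 cmH2O.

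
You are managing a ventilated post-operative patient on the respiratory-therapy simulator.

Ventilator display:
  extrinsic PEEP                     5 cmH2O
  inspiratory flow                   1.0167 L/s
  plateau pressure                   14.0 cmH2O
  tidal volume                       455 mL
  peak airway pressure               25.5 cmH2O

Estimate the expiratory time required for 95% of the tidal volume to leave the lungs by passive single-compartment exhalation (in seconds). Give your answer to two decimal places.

1.71

R = (PIP − Pplat)/V̇ = (25.5 − 14.0) / 1.0167 = 11.5/1.0167 = 11.311 cmH2O·s/L.
C = Vt/(Pplat − PEEP) = 455.0 / (14.0 − 5) = 455.0/9.0 = 50.556 mL/cmH2O.
τ = R × C = 11.311 × 0.05056 L/cmH2O = 0.5719 s.
t = −τ·ln(1 − 0.95) = −0.5719·ln(0.05) = 1.713 s.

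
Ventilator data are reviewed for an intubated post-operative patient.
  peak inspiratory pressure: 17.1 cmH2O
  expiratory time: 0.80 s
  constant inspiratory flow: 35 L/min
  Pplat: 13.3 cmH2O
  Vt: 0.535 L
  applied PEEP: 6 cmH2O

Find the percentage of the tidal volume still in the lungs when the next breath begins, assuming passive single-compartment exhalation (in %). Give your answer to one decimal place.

18.7

Flow: 35 L/min ÷ 60 = 0.5833 L/s.
R = (PIP − Pplat)/V̇ = (17.1 − 13.3) / 0.5833 = 3.8/0.5833 = 6.515 cmH2O·s/L.
C = Vt/(Pplat − PEEP) = 535.0 / (13.3 − 6) = 535.0/7.3 = 73.288 mL/cmH2O.
τ = R × C = 6.515 × 0.07329 L/cmH2O = 0.4775 s.
Fraction remaining at end-expiration = e^(−Te/τ) = e^(−0.80/0.4775) = 0.1872 → 18.72%.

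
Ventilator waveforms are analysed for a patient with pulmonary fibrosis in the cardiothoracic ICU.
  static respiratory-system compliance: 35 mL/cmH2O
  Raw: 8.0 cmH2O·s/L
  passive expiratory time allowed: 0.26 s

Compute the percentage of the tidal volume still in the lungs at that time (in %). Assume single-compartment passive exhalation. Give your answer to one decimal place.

τ = R × C = 8.0 × 35 mL/cmH2O = 8.0 × 0.035 L/cmH2O = 0.28 s.
Passive exhalation: V(t)/V₀ = e^(−t/τ) = e^(−0.26/0.28) = 0.3951.
Fraction remaining = 0.3951 → 39.51%.

39.5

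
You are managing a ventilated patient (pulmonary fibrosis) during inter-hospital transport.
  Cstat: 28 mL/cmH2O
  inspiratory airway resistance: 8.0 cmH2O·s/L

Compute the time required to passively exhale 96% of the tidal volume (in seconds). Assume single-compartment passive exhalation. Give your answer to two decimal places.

τ = R × C = 8.0 × 28 mL/cmH2O = 8.0 × 0.028 L/cmH2O = 0.224 s.
Exhaled fraction f = 1 − e^(−t/τ) → t = −τ·ln(1 − f) = −0.224·ln(0.04) = 0.721 s.

0.72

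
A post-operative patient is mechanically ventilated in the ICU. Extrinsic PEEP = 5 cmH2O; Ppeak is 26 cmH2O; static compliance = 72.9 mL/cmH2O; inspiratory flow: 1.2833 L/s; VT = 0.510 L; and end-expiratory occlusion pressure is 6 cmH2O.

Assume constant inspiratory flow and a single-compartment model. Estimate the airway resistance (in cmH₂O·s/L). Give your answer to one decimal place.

Total PEEP = 6 cmH2O (set 5 + intrinsic 1); this is the baseline alveolar pressure.
Equation of motion (constant flow): PIP = Vt/C + R·V̇ + PEEP.
R·V̇ = PIP − Vt/C − PEEP = 26 − 510/72.9 − 6 = 26 − 6.996 − 6 = 13.004 cmH2O.
R = 13.004 / 1.2833 = 10.133 cmH2O·s/L.

10.1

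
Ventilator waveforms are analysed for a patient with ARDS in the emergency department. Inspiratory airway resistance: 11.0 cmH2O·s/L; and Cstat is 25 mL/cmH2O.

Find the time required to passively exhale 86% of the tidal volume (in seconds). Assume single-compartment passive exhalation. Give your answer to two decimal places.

0.54

τ = R × C = 11.0 × 25 mL/cmH2O = 11.0 × 0.025 L/cmH2O = 0.275 s.
Exhaled fraction f = 1 − e^(−t/τ) → t = −τ·ln(1 − f) = −0.275·ln(0.14) = 0.5407 s.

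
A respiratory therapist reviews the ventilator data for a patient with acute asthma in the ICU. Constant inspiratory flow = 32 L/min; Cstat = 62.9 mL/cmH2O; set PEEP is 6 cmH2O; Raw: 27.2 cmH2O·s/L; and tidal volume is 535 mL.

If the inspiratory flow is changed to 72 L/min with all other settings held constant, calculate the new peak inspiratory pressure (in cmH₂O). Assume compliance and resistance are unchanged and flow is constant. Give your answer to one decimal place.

47.1

Flow: 32 L/min ÷ 60 = 0.5333 L/s.
New flow: 72 L/min ÷ 60 = 1.2 L/s.
PIP = Vt/C + R·V̇ + PEEP (constant-flow equation of motion).
Only the resistive term changes: ΔPIP = R × ΔV̇ = 27.2 × (1.2 − 0.5333) = 27.2 × 0.6667 = 18.134 cmH2O.
Original PIP = 535/62.9 + 27.2×0.5333 + 6 = 29.011 cmH2O; new PIP = 29.011 + (18.134) = 47.145 cmH2O.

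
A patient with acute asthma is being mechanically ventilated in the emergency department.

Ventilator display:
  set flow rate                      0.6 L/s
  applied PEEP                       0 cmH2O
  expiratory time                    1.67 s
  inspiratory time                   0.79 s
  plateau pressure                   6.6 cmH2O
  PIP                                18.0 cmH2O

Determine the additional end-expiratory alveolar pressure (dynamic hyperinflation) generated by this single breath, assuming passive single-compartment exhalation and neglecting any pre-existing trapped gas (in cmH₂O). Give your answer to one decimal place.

1.9

Vt = flow × Ti = 0.6 L/s × 0.79 s × 1000 mL/L = 474.0 mL.
R = (PIP − Pplat)/V̇ = (18.0 − 6.6) / 0.6 = 11.4/0.6 = 19.0 cmH2O·s/L.
C = Vt/(Pplat − PEEP) = 474.0 / (6.6 − 0) = 474.0/6.6 = 71.818 mL/cmH2O.
τ = R × C = 19.0 × 0.07182 L/cmH2O = 1.365 s.
Fraction remaining = e^(−Te/τ) = e^(−1.67/1.365) = 0.2942; trapped volume = 474.0 × 0.2942 = 139.45 mL.
Additional alveolar pressure from trapping ≈ V_trapped / C = 139.45 / 71.818 = 1.942 cmH2O.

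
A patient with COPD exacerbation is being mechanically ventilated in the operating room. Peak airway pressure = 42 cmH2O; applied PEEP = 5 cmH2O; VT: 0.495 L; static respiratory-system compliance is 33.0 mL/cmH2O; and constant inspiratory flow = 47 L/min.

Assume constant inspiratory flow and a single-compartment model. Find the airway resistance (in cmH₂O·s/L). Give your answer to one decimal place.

28.1

Flow: 47 L/min ÷ 60 = 0.7833 L/s.
Equation of motion (constant flow): PIP = Vt/C + R·V̇ + PEEP.
R·V̇ = PIP − Vt/C − PEEP = 42 − 495/33.0 − 5 = 42 − 15.0 − 5 = 22.0 cmH2O.
R = 22.0 / 0.7833 = 28.086 cmH2O·s/L.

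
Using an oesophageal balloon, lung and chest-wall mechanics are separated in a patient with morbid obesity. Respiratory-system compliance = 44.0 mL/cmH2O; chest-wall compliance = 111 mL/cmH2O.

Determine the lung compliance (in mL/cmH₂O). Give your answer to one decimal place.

1/CL = 1/Crs − 1/Ccw.
1/CL = 1/44.0 − 1/111 = 0.01372.
CL = 72.886 mL/cmH2O.

72.9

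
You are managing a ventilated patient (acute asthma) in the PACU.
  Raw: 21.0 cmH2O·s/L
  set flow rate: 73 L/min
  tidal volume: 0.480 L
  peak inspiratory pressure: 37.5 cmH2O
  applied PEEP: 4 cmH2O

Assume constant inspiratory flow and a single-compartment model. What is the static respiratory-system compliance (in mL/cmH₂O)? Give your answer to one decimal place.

60.4

Flow: 73 L/min ÷ 60 = 1.2167 L/s.
Equation of motion (constant flow): PIP = Vt/C + R·V̇ + PEEP.
Vt/C = PIP − R·V̇ − PEEP = 37.5 − 21.0×1.2167 − 4 = 37.5 − 25.551 − 4 = 7.949 cmH2O.
C = Vt / 7.949 = 480 / 7.949 = 60.385 mL/cmH2O.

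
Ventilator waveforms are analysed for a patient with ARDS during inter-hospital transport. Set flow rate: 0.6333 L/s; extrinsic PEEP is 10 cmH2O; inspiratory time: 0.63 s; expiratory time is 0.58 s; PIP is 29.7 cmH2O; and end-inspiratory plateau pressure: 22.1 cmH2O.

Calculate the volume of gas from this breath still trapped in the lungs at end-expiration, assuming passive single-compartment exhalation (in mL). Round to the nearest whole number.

92

Vt = flow × Ti = 0.6333 L/s × 0.63 s × 1000 mL/L = 398.98 mL.
R = (PIP − Pplat)/V̇ = (29.7 − 22.1) / 0.6333 = 7.6/0.6333 = 12.001 cmH2O·s/L.
C = Vt/(Pplat − PEEP) = 398.98 / (22.1 − 10) = 398.98/12.1 = 32.974 mL/cmH2O.
τ = R × C = 12.001 × 0.03297 L/cmH2O = 0.3957 s.
Fraction remaining = e^(−Te/τ) = e^(−0.58/0.3957) = 0.2309.
Trapped volume = 398.98 × 0.2309 = 92.124 mL.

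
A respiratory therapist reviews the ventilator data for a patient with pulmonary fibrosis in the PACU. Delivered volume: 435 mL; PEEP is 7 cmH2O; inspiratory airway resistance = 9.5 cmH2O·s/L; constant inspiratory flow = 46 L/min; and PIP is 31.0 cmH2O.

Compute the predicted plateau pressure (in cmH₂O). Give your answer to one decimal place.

Flow: 46 L/min ÷ 60 = 0.7667 L/s.
Pplat = PIP − Raw × flow = 31.0 − 9.5 × 0.7667 = 31.0 − 7.284 = 23.716 cmH2O.

23.7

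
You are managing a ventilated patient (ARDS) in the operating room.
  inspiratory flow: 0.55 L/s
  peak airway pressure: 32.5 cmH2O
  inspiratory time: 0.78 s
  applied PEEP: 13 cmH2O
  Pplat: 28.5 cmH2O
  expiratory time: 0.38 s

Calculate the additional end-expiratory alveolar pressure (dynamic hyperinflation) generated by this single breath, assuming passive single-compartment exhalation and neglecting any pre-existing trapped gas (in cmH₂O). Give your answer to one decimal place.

2.3

Vt = flow × Ti = 0.55 L/s × 0.78 s × 1000 mL/L = 429.0 mL.
R = (PIP − Pplat)/V̇ = (32.5 − 28.5) / 0.55 = 4.0/0.55 = 7.273 cmH2O·s/L.
C = Vt/(Pplat − PEEP) = 429.0 / (28.5 − 13) = 429.0/15.5 = 27.677 mL/cmH2O.
τ = R × C = 7.273 × 0.02768 L/cmH2O = 0.2013 s.
Fraction remaining = e^(−Te/τ) = e^(−0.38/0.2013) = 0.1514; trapped volume = 429.0 × 0.1514 = 64.951 mL.
Additional alveolar pressure from trapping ≈ V_trapped / C = 64.951 / 27.677 = 2.347 cmH2O.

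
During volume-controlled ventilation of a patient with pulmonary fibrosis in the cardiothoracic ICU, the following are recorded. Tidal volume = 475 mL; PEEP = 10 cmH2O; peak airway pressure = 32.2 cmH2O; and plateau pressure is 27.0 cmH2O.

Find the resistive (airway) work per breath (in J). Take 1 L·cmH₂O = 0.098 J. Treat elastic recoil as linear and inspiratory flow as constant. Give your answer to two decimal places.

0.24

With constant inspiratory flow the resistive pressure is constant at PIP − Pplat = 32.2 − 27.0 = 5.2 cmH2O, so resistive work = 5.2 × 0.475 = 2.47 L·cmH2O.
× 0.098 J/(L·cmH2O) → 0.2421 J.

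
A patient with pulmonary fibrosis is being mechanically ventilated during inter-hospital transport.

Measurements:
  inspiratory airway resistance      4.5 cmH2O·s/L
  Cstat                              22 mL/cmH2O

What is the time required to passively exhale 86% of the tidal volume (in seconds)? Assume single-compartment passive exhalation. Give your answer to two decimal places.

τ = R × C = 4.5 × 22 mL/cmH2O = 4.5 × 0.022 L/cmH2O = 0.099 s.
Exhaled fraction f = 1 − e^(−t/τ) → t = −τ·ln(1 − f) = −0.099·ln(0.14) = 0.1946 s.

0.19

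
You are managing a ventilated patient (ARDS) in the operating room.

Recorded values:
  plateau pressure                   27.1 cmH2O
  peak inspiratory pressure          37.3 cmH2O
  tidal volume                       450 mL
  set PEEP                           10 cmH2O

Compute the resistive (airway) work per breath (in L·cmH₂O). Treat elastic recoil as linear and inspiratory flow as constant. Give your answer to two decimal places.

With constant inspiratory flow the resistive pressure is constant at PIP − Pplat = 37.3 − 27.1 = 10.2 cmH2O, so resistive work = 10.2 × 0.450 = 4.59 L·cmH2O.

4.59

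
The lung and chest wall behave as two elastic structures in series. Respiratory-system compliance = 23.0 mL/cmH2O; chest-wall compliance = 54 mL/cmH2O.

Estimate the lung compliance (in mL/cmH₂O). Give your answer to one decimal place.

1/CL = 1/Crs − 1/Ccw.
1/CL = 1/23.0 − 1/54 = 0.02496.
CL = 40.064 mL/cmH2O.

40.1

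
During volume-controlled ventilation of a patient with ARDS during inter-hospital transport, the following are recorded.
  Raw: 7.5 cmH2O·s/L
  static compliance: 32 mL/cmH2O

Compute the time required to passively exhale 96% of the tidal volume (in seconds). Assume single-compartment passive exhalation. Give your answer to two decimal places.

τ = R × C = 7.5 × 32 mL/cmH2O = 7.5 × 0.032 L/cmH2O = 0.24 s.
Exhaled fraction f = 1 − e^(−t/τ) → t = −τ·ln(1 − f) = −0.24·ln(0.04) = 0.7725 s.

0.77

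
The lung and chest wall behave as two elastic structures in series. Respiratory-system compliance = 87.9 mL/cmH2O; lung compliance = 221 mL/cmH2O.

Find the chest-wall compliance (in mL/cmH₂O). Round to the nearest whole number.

1/Ccw = 1/Crs − 1/CL.
1/Ccw = 1/87.9 − 1/221 = 0.006852.
Ccw = 145.94 mL/cmH2O.

146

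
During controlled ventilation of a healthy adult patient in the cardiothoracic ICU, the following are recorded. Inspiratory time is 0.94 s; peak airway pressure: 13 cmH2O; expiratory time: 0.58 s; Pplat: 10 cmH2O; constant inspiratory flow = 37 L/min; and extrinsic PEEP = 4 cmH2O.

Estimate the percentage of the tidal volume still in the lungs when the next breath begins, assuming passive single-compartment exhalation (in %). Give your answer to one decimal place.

29.1

Flow: 37 L/min ÷ 60 = 0.6167 L/s.
Vt = flow × Ti = 0.6167 L/s × 0.94 s × 1000 mL/L = 579.7 mL.
R = (PIP − Pplat)/V̇ = (13 − 10) / 0.6167 = 3.0/0.6167 = 4.865 cmH2O·s/L.
C = Vt/(Pplat − PEEP) = 579.7 / (10 − 4) = 579.7/6.0 = 96.617 mL/cmH2O.
τ = R × C = 4.865 × 0.09662 L/cmH2O = 0.4701 s.
Fraction remaining at end-expiration = e^(−Te/τ) = e^(−0.58/0.4701) = 0.2912 → 29.12%.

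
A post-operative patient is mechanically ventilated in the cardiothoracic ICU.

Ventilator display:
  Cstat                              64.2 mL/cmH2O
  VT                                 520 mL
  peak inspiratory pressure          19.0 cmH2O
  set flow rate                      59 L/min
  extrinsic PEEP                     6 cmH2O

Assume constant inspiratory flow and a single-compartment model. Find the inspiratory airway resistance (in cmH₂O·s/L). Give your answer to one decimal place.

Flow: 59 L/min ÷ 60 = 0.9833 L/s.
Equation of motion (constant flow): PIP = Vt/C + R·V̇ + PEEP.
R·V̇ = PIP − Vt/C − PEEP = 19.0 − 520/64.2 − 6 = 19.0 − 8.1 − 6 = 4.9 cmH2O.
R = 4.9 / 0.9833 = 4.983 cmH2O·s/L.

5.0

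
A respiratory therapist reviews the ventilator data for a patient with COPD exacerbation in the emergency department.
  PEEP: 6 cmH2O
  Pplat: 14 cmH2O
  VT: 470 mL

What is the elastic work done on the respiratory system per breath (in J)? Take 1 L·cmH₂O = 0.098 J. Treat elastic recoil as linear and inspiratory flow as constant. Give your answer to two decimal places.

0.18

Elastic work ≈ ½ × (Pplat − PEEP) × Vt = 0.5 × (14 − 6) × 0.470 L = 0.5 × 8.0 × 0.470 = 1.88 L·cmH2O.
× 0.098 J/(L·cmH2O) → 0.1842 J.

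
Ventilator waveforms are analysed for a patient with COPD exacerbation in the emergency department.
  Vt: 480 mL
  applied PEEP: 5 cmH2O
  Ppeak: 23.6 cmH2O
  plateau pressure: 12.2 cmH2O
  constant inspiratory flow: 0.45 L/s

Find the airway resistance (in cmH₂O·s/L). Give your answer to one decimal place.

25.3

Raw = (PIP − Pplat) / flow = (23.6 − 12.2) / 0.45 = 11.4 / 0.45 = 25.333 cmH2O·s/L.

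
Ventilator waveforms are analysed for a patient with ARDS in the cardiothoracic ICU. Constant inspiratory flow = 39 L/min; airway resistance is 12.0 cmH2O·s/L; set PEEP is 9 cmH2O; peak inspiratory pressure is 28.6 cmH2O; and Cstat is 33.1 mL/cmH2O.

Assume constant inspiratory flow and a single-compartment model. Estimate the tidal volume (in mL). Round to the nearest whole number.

Flow: 39 L/min ÷ 60 = 0.65 L/s.
Equation of motion (constant flow): PIP = Vt/C + R·V̇ + PEEP.
Vt/C = PIP − R·V̇ − PEEP = 28.6 − 7.8 − 9 = 11.8 cmH2O.
Vt = C × 11.8 = 33.1 × 11.8 = 390.58 mL.

391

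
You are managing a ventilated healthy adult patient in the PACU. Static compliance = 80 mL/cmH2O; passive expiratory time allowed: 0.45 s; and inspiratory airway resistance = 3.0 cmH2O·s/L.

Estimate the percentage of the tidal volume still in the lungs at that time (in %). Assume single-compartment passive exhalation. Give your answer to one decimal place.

15.3

τ = R × C = 3.0 × 80 mL/cmH2O = 3.0 × 0.080 L/cmH2O = 0.24 s.
Passive exhalation: V(t)/V₀ = e^(−t/τ) = e^(−0.45/0.24) = 0.1534.
Fraction remaining = 0.1534 → 15.34%.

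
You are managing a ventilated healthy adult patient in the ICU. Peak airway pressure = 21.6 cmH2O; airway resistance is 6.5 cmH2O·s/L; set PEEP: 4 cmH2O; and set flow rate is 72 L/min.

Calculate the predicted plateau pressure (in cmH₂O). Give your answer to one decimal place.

13.8

Flow: 72 L/min ÷ 60 = 1.2 L/s.
Pplat = PIP − Raw × flow = 21.6 − 6.5 × 1.2 = 21.6 − 7.8 = 13.8 cmH2O.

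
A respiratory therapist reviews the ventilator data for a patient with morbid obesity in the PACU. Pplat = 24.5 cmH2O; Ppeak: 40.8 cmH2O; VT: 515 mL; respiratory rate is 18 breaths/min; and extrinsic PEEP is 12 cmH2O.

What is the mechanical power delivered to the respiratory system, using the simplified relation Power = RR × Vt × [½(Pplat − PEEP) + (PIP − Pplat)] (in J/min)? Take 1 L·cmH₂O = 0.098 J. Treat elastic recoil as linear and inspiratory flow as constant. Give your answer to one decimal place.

Per-breath work = Vt × [½(Pplat−PEEP) + (PIP−Pplat)] = 0.515 × [0.5×12.5 + 16.3] = 0.515 × 22.55 = 11.613 L·cmH2O.
Power = 18 × 11.613 = 209.03 L·cmH2O/min.
× 0.098 J/(L·cmH2O) → 20.485 J/min.

20.5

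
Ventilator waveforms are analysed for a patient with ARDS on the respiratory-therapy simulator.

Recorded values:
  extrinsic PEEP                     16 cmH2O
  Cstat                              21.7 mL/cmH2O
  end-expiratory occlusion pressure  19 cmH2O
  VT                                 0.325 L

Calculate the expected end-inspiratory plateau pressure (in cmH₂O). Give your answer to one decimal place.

34.0

End-expiratory occlusion gives total PEEP = 19 cmH2O (intrinsic PEEP = 19 − 16 = 3). Use total PEEP for the elastic gradient.
Pplat = PEEPtotal + Vt / Cstat = 19 + 325 / 21.7 = 19 + 14.977 = 33.977 cmH2O.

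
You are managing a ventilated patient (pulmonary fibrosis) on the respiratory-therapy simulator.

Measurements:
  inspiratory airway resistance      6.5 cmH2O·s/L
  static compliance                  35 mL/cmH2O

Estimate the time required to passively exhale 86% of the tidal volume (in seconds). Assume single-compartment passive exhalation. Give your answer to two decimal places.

τ = R × C = 6.5 × 35 mL/cmH2O = 6.5 × 0.035 L/cmH2O = 0.2275 s.
Exhaled fraction f = 1 − e^(−t/τ) → t = −τ·ln(1 − f) = −0.2275·ln(0.14) = 0.4473 s.

0.45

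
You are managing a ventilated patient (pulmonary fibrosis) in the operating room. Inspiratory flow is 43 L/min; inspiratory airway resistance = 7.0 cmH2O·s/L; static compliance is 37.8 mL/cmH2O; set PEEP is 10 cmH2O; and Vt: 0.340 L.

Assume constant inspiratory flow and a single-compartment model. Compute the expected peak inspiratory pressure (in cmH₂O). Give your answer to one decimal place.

24.0

Flow: 43 L/min ÷ 60 = 0.7167 L/s.
Equation of motion (constant flow): PIP = Vt/C + R·V̇ + PEEP.
PIP = 340/37.8 + 7.0×0.7167 + 10 = 8.995 + 5.017 + 10 = 24.012 cmH2O.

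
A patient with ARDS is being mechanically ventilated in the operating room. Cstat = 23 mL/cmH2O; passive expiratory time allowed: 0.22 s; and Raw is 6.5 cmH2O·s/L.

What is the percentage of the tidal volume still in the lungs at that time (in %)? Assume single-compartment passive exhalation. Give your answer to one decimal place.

23.0

τ = R × C = 6.5 × 23 mL/cmH2O = 6.5 × 0.023 L/cmH2O = 0.1495 s.
Passive exhalation: V(t)/V₀ = e^(−t/τ) = e^(−0.22/0.1495) = 0.2296.
Fraction remaining = 0.2296 → 22.96%.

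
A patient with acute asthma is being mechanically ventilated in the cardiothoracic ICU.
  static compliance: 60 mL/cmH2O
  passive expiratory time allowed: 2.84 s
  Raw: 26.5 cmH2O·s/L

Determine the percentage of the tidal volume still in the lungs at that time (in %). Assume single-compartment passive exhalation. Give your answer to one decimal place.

τ = R × C = 26.5 × 60 mL/cmH2O = 26.5 × 0.060 L/cmH2O = 1.59 s.
Passive exhalation: V(t)/V₀ = e^(−t/τ) = e^(−2.84/1.59) = 0.1676.
Fraction remaining = 0.1676 → 16.76%.

16.8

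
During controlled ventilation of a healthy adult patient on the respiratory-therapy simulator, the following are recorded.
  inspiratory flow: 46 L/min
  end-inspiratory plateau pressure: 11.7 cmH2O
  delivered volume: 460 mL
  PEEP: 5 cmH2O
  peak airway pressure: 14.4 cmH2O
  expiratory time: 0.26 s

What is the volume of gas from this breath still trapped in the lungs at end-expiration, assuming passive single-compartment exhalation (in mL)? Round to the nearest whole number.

Flow: 46 L/min ÷ 60 = 0.7667 L/s.
R = (PIP − Pplat)/V̇ = (14.4 − 11.7) / 0.7667 = 2.7/0.7667 = 3.522 cmH2O·s/L.
C = Vt/(Pplat − PEEP) = 460.0 / (11.7 − 5) = 460.0/6.7 = 68.657 mL/cmH2O.
τ = R × C = 3.522 × 0.06866 L/cmH2O = 0.2418 s.
Fraction remaining = e^(−Te/τ) = e^(−0.26/0.2418) = 0.3412.
Trapped volume = 460.0 × 0.3412 = 156.95 mL.

157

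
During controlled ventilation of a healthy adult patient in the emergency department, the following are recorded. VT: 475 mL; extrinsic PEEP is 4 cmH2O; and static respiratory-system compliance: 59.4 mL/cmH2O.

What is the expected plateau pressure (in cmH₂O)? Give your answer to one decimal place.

12.0

Pplat = PEEP + Vt / Cstat = 4 + 475 / 59.4 = 4 + 7.997 = 11.997 cmH2O.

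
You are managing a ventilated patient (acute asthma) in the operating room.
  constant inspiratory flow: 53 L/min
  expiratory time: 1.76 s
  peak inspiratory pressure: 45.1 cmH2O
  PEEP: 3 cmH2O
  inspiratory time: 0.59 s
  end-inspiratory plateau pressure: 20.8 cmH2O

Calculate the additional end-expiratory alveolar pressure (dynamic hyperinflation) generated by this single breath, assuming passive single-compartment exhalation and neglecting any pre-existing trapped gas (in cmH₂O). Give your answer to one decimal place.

Flow: 53 L/min ÷ 60 = 0.8833 L/s.
Vt = flow × Ti = 0.8833 L/s × 0.59 s × 1000 mL/L = 521.15 mL.
R = (PIP − Pplat)/V̇ = (45.1 − 20.8) / 0.8833 = 24.3/0.8833 = 27.51 cmH2O·s/L.
C = Vt/(Pplat − PEEP) = 521.15 / (20.8 − 3) = 521.15/17.8 = 29.278 mL/cmH2O.
τ = R × C = 27.51 × 0.02928 L/cmH2O = 0.8055 s.
Fraction remaining = e^(−Te/τ) = e^(−1.76/0.8055) = 0.1125; trapped volume = 521.15 × 0.1125 = 58.629 mL.
Additional alveolar pressure from trapping ≈ V_trapped / C = 58.629 / 29.278 = 2.002 cmH2O.

2.0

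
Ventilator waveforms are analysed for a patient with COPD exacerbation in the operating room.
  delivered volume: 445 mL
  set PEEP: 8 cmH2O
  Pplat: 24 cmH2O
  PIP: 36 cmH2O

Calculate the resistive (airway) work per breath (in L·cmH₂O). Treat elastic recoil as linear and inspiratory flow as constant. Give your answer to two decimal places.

5.34

With constant inspiratory flow the resistive pressure is constant at PIP − Pplat = 36 − 24 = 12.0 cmH2O, so resistive work = 12.0 × 0.445 = 5.34 L·cmH2O.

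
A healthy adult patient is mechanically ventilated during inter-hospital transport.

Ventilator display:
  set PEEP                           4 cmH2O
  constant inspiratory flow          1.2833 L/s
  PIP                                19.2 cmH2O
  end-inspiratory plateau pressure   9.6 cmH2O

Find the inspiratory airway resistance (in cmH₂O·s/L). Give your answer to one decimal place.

Raw = (PIP − Pplat) / flow = (19.2 − 9.6) / 1.2833 = 9.6 / 1.2833 = 7.481 cmH2O·s/L.

7.5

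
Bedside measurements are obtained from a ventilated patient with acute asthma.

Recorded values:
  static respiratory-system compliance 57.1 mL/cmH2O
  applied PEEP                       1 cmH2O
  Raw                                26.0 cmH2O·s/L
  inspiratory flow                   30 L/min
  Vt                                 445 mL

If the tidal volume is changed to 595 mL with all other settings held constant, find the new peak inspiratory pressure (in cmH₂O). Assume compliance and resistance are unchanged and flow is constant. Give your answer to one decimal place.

Flow: 30 L/min ÷ 60 = 0.5 L/s.
PIP = Vt/C + R·V̇ + PEEP (constant-flow equation of motion).
Only the elastic term changes: ΔPIP = ΔVt / C = (595 − 445) / 57.1 = 2.627 cmH2O.
Original PIP = 445/57.1 + 26.0×0.5 + 1 = 21.793 cmH2O; new PIP = 21.793 + (2.627) = 24.42 cmH2O.

24.4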